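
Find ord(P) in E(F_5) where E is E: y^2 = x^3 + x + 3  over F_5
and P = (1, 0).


Compute successive multiples of P until we hit O:
  1P = (1, 0)
  2P = O

ord(P) = 2


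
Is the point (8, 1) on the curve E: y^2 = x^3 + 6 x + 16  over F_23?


Check whether y^2 = x^3 + 6 x + 16 (mod 23) for (x, y) = (8, 1).
LHS: y^2 = 1^2 mod 23 = 1
RHS: x^3 + 6 x + 16 = 8^3 + 6*8 + 16 mod 23 = 1
LHS = RHS

Yes, on the curve


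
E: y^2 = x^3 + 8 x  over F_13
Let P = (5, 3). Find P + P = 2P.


Doubling: s = (3 x1^2 + a) / (2 y1)
s = (3*5^2 + 8) / (2*3) mod 13 = 3
x3 = s^2 - 2 x1 mod 13 = 3^2 - 2*5 = 12
y3 = s (x1 - x3) - y1 mod 13 = 3 * (5 - 12) - 3 = 2

2P = (12, 2)


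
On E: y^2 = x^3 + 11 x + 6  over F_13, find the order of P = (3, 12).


Compute successive multiples of P until we hit O:
  1P = (3, 12)
  2P = (4, 7)
  3P = (5, 11)
  4P = (2, 7)
  5P = (7, 7)
  6P = (7, 6)
  7P = (2, 6)
  8P = (5, 2)
  ... (continuing to 11P)
  11P = O

ord(P) = 11


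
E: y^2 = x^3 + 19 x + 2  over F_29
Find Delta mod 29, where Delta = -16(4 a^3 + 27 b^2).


4 a^3 + 27 b^2 = 4*19^3 + 27*2^2 = 27436 + 108 = 27544
Delta = -16 * (27544) = -440704
Delta mod 29 = 9

Delta = 9 (mod 29)


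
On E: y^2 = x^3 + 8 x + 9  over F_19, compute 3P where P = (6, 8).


k = 3 = 11_2 (binary, LSB first: 11)
Double-and-add from P = (6, 8):
  bit 0 = 1: acc = O + (6, 8) = (6, 8)
  bit 1 = 1: acc = (6, 8) + (18, 0) = (6, 11)

3P = (6, 11)


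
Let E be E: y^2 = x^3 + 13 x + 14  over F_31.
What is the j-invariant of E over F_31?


Delta = -16(4 a^3 + 27 b^2) mod 31 = 28
-1728 * (4 a)^3 = -1728 * (4*13)^3 mod 31 = 29
j = 29 * 28^(-1) mod 31 = 11

j = 11 (mod 31)


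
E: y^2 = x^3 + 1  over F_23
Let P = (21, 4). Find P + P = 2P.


Doubling: s = (3 x1^2 + a) / (2 y1)
s = (3*21^2 + 0) / (2*4) mod 23 = 13
x3 = s^2 - 2 x1 mod 23 = 13^2 - 2*21 = 12
y3 = s (x1 - x3) - y1 mod 23 = 13 * (21 - 12) - 4 = 21

2P = (12, 21)


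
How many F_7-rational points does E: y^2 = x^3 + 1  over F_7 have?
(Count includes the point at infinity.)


For each x in F_7, count y with y^2 = x^3 + 0 x + 1 mod 7:
  x = 0: RHS = 1, y in [1, 6]  -> 2 point(s)
  x = 1: RHS = 2, y in [3, 4]  -> 2 point(s)
  x = 2: RHS = 2, y in [3, 4]  -> 2 point(s)
  x = 3: RHS = 0, y in [0]  -> 1 point(s)
  x = 4: RHS = 2, y in [3, 4]  -> 2 point(s)
  x = 5: RHS = 0, y in [0]  -> 1 point(s)
  x = 6: RHS = 0, y in [0]  -> 1 point(s)
Affine points: 11. Add the point at infinity: total = 12.

#E(F_7) = 12


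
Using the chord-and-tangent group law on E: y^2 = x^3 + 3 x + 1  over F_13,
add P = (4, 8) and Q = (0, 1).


P != Q, so use the chord formula.
s = (y2 - y1) / (x2 - x1) = (6) / (9) mod 13 = 5
x3 = s^2 - x1 - x2 mod 13 = 5^2 - 4 - 0 = 8
y3 = s (x1 - x3) - y1 mod 13 = 5 * (4 - 8) - 8 = 11

P + Q = (8, 11)


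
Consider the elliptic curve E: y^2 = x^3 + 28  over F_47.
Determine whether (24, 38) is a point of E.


Check whether y^2 = x^3 + 0 x + 28 (mod 47) for (x, y) = (24, 38).
LHS: y^2 = 38^2 mod 47 = 34
RHS: x^3 + 0 x + 28 = 24^3 + 0*24 + 28 mod 47 = 34
LHS = RHS

Yes, on the curve


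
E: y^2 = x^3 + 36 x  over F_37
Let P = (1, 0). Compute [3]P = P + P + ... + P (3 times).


k = 3 = 11_2 (binary, LSB first: 11)
Double-and-add from P = (1, 0):
  bit 0 = 1: acc = O + (1, 0) = (1, 0)
  bit 1 = 1: acc = (1, 0) + O = (1, 0)

3P = (1, 0)


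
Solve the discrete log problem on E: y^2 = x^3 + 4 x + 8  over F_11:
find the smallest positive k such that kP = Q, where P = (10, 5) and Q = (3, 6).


Enumerate multiples of P until we hit Q = (3, 6):
  1P = (10, 5)
  2P = (7, 7)
  3P = (3, 5)
  4P = (9, 6)
  5P = (4, 0)
  6P = (9, 5)
  7P = (3, 6)
Match found at i = 7.

k = 7


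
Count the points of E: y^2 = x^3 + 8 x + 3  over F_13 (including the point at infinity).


For each x in F_13, count y with y^2 = x^3 + 8 x + 3 mod 13:
  x = 0: RHS = 3, y in [4, 9]  -> 2 point(s)
  x = 1: RHS = 12, y in [5, 8]  -> 2 point(s)
  x = 2: RHS = 1, y in [1, 12]  -> 2 point(s)
  x = 5: RHS = 12, y in [5, 8]  -> 2 point(s)
  x = 7: RHS = 12, y in [5, 8]  -> 2 point(s)
  x = 10: RHS = 4, y in [2, 11]  -> 2 point(s)
Affine points: 12. Add the point at infinity: total = 13.

#E(F_13) = 13


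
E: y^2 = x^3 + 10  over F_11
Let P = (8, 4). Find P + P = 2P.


Doubling: s = (3 x1^2 + a) / (2 y1)
s = (3*8^2 + 0) / (2*4) mod 11 = 2
x3 = s^2 - 2 x1 mod 11 = 2^2 - 2*8 = 10
y3 = s (x1 - x3) - y1 mod 11 = 2 * (8 - 10) - 4 = 3

2P = (10, 3)


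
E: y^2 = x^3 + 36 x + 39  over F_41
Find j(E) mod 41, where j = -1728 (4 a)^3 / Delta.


Delta = -16(4 a^3 + 27 b^2) mod 41 = 40
-1728 * (4 a)^3 = -1728 * (4*36)^3 mod 41 = 30
j = 30 * 40^(-1) mod 41 = 11

j = 11 (mod 41)


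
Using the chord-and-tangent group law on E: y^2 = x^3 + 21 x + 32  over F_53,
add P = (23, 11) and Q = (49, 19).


P != Q, so use the chord formula.
s = (y2 - y1) / (x2 - x1) = (8) / (26) mod 53 = 37
x3 = s^2 - x1 - x2 mod 53 = 37^2 - 23 - 49 = 25
y3 = s (x1 - x3) - y1 mod 53 = 37 * (23 - 25) - 11 = 21

P + Q = (25, 21)


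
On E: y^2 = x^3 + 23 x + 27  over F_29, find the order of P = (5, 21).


Compute successive multiples of P until we hit O:
  1P = (5, 21)
  2P = (18, 26)
  3P = (1, 14)
  4P = (17, 16)
  5P = (11, 25)
  6P = (7, 26)
  7P = (16, 24)
  8P = (4, 3)
  ... (continuing to 34P)
  34P = O

ord(P) = 34


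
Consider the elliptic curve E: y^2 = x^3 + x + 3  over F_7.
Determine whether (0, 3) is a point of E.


Check whether y^2 = x^3 + 1 x + 3 (mod 7) for (x, y) = (0, 3).
LHS: y^2 = 3^2 mod 7 = 2
RHS: x^3 + 1 x + 3 = 0^3 + 1*0 + 3 mod 7 = 3
LHS != RHS

No, not on the curve


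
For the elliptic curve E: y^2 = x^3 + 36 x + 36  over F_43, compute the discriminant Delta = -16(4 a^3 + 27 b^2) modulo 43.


4 a^3 + 27 b^2 = 4*36^3 + 27*36^2 = 186624 + 34992 = 221616
Delta = -16 * (221616) = -3545856
Delta mod 43 = 10

Delta = 10 (mod 43)


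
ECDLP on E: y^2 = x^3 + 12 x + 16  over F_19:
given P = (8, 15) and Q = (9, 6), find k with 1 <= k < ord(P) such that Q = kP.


Enumerate multiples of P until we hit Q = (9, 6):
  1P = (8, 15)
  2P = (12, 11)
  3P = (0, 15)
  4P = (11, 4)
  5P = (5, 12)
  6P = (7, 5)
  7P = (9, 13)
  8P = (6, 0)
  9P = (9, 6)
Match found at i = 9.

k = 9


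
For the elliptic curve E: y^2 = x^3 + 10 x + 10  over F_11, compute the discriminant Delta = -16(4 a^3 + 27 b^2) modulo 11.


4 a^3 + 27 b^2 = 4*10^3 + 27*10^2 = 4000 + 2700 = 6700
Delta = -16 * (6700) = -107200
Delta mod 11 = 6

Delta = 6 (mod 11)


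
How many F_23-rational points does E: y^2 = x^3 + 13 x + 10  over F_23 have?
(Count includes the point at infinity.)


For each x in F_23, count y with y^2 = x^3 + 13 x + 10 mod 23:
  x = 1: RHS = 1, y in [1, 22]  -> 2 point(s)
  x = 5: RHS = 16, y in [4, 19]  -> 2 point(s)
  x = 10: RHS = 13, y in [6, 17]  -> 2 point(s)
  x = 11: RHS = 12, y in [9, 14]  -> 2 point(s)
  x = 12: RHS = 8, y in [10, 13]  -> 2 point(s)
  x = 16: RHS = 13, y in [6, 17]  -> 2 point(s)
  x = 18: RHS = 4, y in [2, 21]  -> 2 point(s)
  x = 19: RHS = 9, y in [3, 20]  -> 2 point(s)
  x = 20: RHS = 13, y in [6, 17]  -> 2 point(s)
Affine points: 18. Add the point at infinity: total = 19.

#E(F_23) = 19


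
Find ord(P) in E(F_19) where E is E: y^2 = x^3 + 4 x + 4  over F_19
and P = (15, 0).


Compute successive multiples of P until we hit O:
  1P = (15, 0)
  2P = O

ord(P) = 2


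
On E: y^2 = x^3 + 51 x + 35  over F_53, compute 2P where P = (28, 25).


Doubling: s = (3 x1^2 + a) / (2 y1)
s = (3*28^2 + 51) / (2*25) mod 53 = 47
x3 = s^2 - 2 x1 mod 53 = 47^2 - 2*28 = 33
y3 = s (x1 - x3) - y1 mod 53 = 47 * (28 - 33) - 25 = 5

2P = (33, 5)


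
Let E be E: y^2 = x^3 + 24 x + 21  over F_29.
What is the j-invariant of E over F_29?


Delta = -16(4 a^3 + 27 b^2) mod 29 = 14
-1728 * (4 a)^3 = -1728 * (4*24)^3 mod 29 = 19
j = 19 * 14^(-1) mod 29 = 20

j = 20 (mod 29)


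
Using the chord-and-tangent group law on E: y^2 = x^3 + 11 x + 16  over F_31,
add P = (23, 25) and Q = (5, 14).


P != Q, so use the chord formula.
s = (y2 - y1) / (x2 - x1) = (20) / (13) mod 31 = 23
x3 = s^2 - x1 - x2 mod 31 = 23^2 - 23 - 5 = 5
y3 = s (x1 - x3) - y1 mod 31 = 23 * (23 - 5) - 25 = 17

P + Q = (5, 17)


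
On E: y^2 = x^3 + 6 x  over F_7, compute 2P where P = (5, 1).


k = 2 = 10_2 (binary, LSB first: 01)
Double-and-add from P = (5, 1):
  bit 0 = 0: acc unchanged = O
  bit 1 = 1: acc = O + (1, 0) = (1, 0)

2P = (1, 0)


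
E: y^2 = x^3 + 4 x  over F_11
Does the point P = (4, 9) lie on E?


Check whether y^2 = x^3 + 4 x + 0 (mod 11) for (x, y) = (4, 9).
LHS: y^2 = 9^2 mod 11 = 4
RHS: x^3 + 4 x + 0 = 4^3 + 4*4 + 0 mod 11 = 3
LHS != RHS

No, not on the curve


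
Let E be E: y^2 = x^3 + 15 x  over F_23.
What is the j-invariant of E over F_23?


Delta = -16(4 a^3 + 27 b^2) mod 23 = 16
-1728 * (4 a)^3 = -1728 * (4*15)^3 mod 23 = 2
j = 2 * 16^(-1) mod 23 = 3

j = 3 (mod 23)


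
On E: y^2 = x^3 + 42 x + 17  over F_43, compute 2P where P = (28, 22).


Doubling: s = (3 x1^2 + a) / (2 y1)
s = (3*28^2 + 42) / (2*22) mod 43 = 29
x3 = s^2 - 2 x1 mod 43 = 29^2 - 2*28 = 11
y3 = s (x1 - x3) - y1 mod 43 = 29 * (28 - 11) - 22 = 41

2P = (11, 41)


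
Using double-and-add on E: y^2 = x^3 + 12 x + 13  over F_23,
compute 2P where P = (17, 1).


k = 2 = 10_2 (binary, LSB first: 01)
Double-and-add from P = (17, 1):
  bit 0 = 0: acc unchanged = O
  bit 1 = 1: acc = O + (1, 16) = (1, 16)

2P = (1, 16)


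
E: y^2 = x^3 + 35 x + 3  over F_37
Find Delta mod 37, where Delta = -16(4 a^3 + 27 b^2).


4 a^3 + 27 b^2 = 4*35^3 + 27*3^2 = 171500 + 243 = 171743
Delta = -16 * (171743) = -2747888
Delta mod 37 = 28

Delta = 28 (mod 37)


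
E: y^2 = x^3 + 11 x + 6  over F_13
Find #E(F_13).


For each x in F_13, count y with y^2 = x^3 + 11 x + 6 mod 13:
  x = 2: RHS = 10, y in [6, 7]  -> 2 point(s)
  x = 3: RHS = 1, y in [1, 12]  -> 2 point(s)
  x = 4: RHS = 10, y in [6, 7]  -> 2 point(s)
  x = 5: RHS = 4, y in [2, 11]  -> 2 point(s)
  x = 7: RHS = 10, y in [6, 7]  -> 2 point(s)
Affine points: 10. Add the point at infinity: total = 11.

#E(F_13) = 11


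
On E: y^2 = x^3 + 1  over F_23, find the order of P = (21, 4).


Compute successive multiples of P until we hit O:
  1P = (21, 4)
  2P = (12, 21)
  3P = (16, 7)
  4P = (2, 3)
  5P = (13, 17)
  6P = (15, 15)
  7P = (14, 10)
  8P = (0, 1)
  ... (continuing to 24P)
  24P = O

ord(P) = 24


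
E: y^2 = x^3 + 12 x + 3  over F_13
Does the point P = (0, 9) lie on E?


Check whether y^2 = x^3 + 12 x + 3 (mod 13) for (x, y) = (0, 9).
LHS: y^2 = 9^2 mod 13 = 3
RHS: x^3 + 12 x + 3 = 0^3 + 12*0 + 3 mod 13 = 3
LHS = RHS

Yes, on the curve


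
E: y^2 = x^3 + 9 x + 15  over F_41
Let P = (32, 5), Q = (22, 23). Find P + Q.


P != Q, so use the chord formula.
s = (y2 - y1) / (x2 - x1) = (18) / (31) mod 41 = 31
x3 = s^2 - x1 - x2 mod 41 = 31^2 - 32 - 22 = 5
y3 = s (x1 - x3) - y1 mod 41 = 31 * (32 - 5) - 5 = 12

P + Q = (5, 12)


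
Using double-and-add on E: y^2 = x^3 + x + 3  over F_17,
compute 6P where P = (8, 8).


k = 6 = 110_2 (binary, LSB first: 011)
Double-and-add from P = (8, 8):
  bit 0 = 0: acc unchanged = O
  bit 1 = 1: acc = O + (3, 13) = (3, 13)
  bit 2 = 1: acc = (3, 13) + (2, 9) = (11, 6)

6P = (11, 6)


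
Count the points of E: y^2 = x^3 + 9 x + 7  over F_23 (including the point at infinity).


For each x in F_23, count y with y^2 = x^3 + 9 x + 7 mod 23:
  x = 5: RHS = 16, y in [4, 19]  -> 2 point(s)
  x = 6: RHS = 1, y in [1, 22]  -> 2 point(s)
  x = 8: RHS = 16, y in [4, 19]  -> 2 point(s)
  x = 9: RHS = 12, y in [9, 14]  -> 2 point(s)
  x = 10: RHS = 16, y in [4, 19]  -> 2 point(s)
  x = 12: RHS = 3, y in [7, 16]  -> 2 point(s)
  x = 14: RHS = 2, y in [5, 18]  -> 2 point(s)
  x = 17: RHS = 13, y in [6, 17]  -> 2 point(s)
  x = 21: RHS = 4, y in [2, 21]  -> 2 point(s)
Affine points: 18. Add the point at infinity: total = 19.

#E(F_23) = 19


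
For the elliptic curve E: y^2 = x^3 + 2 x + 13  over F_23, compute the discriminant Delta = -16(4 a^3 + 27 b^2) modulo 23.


4 a^3 + 27 b^2 = 4*2^3 + 27*13^2 = 32 + 4563 = 4595
Delta = -16 * (4595) = -73520
Delta mod 23 = 11

Delta = 11 (mod 23)


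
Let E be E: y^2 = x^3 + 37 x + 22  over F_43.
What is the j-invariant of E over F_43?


Delta = -16(4 a^3 + 27 b^2) mod 43 = 42
-1728 * (4 a)^3 = -1728 * (4*37)^3 mod 43 = 39
j = 39 * 42^(-1) mod 43 = 4

j = 4 (mod 43)


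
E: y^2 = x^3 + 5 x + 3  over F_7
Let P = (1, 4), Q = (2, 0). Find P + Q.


P != Q, so use the chord formula.
s = (y2 - y1) / (x2 - x1) = (3) / (1) mod 7 = 3
x3 = s^2 - x1 - x2 mod 7 = 3^2 - 1 - 2 = 6
y3 = s (x1 - x3) - y1 mod 7 = 3 * (1 - 6) - 4 = 2

P + Q = (6, 2)


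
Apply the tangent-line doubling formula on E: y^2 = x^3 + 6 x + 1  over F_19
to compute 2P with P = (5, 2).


Doubling: s = (3 x1^2 + a) / (2 y1)
s = (3*5^2 + 6) / (2*2) mod 19 = 6
x3 = s^2 - 2 x1 mod 19 = 6^2 - 2*5 = 7
y3 = s (x1 - x3) - y1 mod 19 = 6 * (5 - 7) - 2 = 5

2P = (7, 5)


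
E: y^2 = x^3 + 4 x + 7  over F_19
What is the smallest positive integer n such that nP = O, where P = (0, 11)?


Compute successive multiples of P until we hit O:
  1P = (0, 11)
  2P = (6, 0)
  3P = (0, 8)
  4P = O

ord(P) = 4


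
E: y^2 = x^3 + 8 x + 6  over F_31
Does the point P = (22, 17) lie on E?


Check whether y^2 = x^3 + 8 x + 6 (mod 31) for (x, y) = (22, 17).
LHS: y^2 = 17^2 mod 31 = 10
RHS: x^3 + 8 x + 6 = 22^3 + 8*22 + 6 mod 31 = 11
LHS != RHS

No, not on the curve


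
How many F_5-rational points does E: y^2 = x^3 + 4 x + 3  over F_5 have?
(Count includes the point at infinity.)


For each x in F_5, count y with y^2 = x^3 + 4 x + 3 mod 5:
  x = 2: RHS = 4, y in [2, 3]  -> 2 point(s)
Affine points: 2. Add the point at infinity: total = 3.

#E(F_5) = 3


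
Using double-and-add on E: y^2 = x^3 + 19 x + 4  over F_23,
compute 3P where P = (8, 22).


k = 3 = 11_2 (binary, LSB first: 11)
Double-and-add from P = (8, 22):
  bit 0 = 1: acc = O + (8, 22) = (8, 22)
  bit 1 = 1: acc = (8, 22) + (11, 7) = (6, 14)

3P = (6, 14)


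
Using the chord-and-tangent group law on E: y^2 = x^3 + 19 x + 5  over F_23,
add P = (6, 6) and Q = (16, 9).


P != Q, so use the chord formula.
s = (y2 - y1) / (x2 - x1) = (3) / (10) mod 23 = 21
x3 = s^2 - x1 - x2 mod 23 = 21^2 - 6 - 16 = 5
y3 = s (x1 - x3) - y1 mod 23 = 21 * (6 - 5) - 6 = 15

P + Q = (5, 15)


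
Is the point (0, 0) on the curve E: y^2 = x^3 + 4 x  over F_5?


Check whether y^2 = x^3 + 4 x + 0 (mod 5) for (x, y) = (0, 0).
LHS: y^2 = 0^2 mod 5 = 0
RHS: x^3 + 4 x + 0 = 0^3 + 4*0 + 0 mod 5 = 0
LHS = RHS

Yes, on the curve


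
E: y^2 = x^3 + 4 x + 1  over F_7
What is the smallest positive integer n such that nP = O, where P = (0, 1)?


Compute successive multiples of P until we hit O:
  1P = (0, 1)
  2P = (4, 5)
  3P = (4, 2)
  4P = (0, 6)
  5P = O

ord(P) = 5


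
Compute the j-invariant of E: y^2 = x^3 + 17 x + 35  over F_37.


Delta = -16(4 a^3 + 27 b^2) mod 37 = 5
-1728 * (4 a)^3 = -1728 * (4*17)^3 mod 37 = 29
j = 29 * 5^(-1) mod 37 = 28

j = 28 (mod 37)


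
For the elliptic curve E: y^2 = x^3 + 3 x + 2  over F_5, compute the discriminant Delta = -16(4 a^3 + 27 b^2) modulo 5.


4 a^3 + 27 b^2 = 4*3^3 + 27*2^2 = 108 + 108 = 216
Delta = -16 * (216) = -3456
Delta mod 5 = 4

Delta = 4 (mod 5)


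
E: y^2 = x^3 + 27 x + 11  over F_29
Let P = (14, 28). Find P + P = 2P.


Doubling: s = (3 x1^2 + a) / (2 y1)
s = (3*14^2 + 27) / (2*28) mod 29 = 26
x3 = s^2 - 2 x1 mod 29 = 26^2 - 2*14 = 10
y3 = s (x1 - x3) - y1 mod 29 = 26 * (14 - 10) - 28 = 18

2P = (10, 18)


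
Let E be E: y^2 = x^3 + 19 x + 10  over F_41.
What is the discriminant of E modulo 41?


4 a^3 + 27 b^2 = 4*19^3 + 27*10^2 = 27436 + 2700 = 30136
Delta = -16 * (30136) = -482176
Delta mod 41 = 25

Delta = 25 (mod 41)


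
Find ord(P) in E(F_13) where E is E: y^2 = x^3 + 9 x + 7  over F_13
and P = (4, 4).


Compute successive multiples of P until we hit O:
  1P = (4, 4)
  2P = (6, 11)
  3P = (12, 7)
  4P = (1, 2)
  5P = (7, 7)
  6P = (3, 10)
  7P = (3, 3)
  8P = (7, 6)
  ... (continuing to 13P)
  13P = O

ord(P) = 13


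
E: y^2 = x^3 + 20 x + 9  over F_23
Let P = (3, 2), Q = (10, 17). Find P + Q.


P != Q, so use the chord formula.
s = (y2 - y1) / (x2 - x1) = (15) / (7) mod 23 = 12
x3 = s^2 - x1 - x2 mod 23 = 12^2 - 3 - 10 = 16
y3 = s (x1 - x3) - y1 mod 23 = 12 * (3 - 16) - 2 = 3

P + Q = (16, 3)


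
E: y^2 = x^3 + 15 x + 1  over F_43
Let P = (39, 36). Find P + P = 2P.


Doubling: s = (3 x1^2 + a) / (2 y1)
s = (3*39^2 + 15) / (2*36) mod 43 = 17
x3 = s^2 - 2 x1 mod 43 = 17^2 - 2*39 = 39
y3 = s (x1 - x3) - y1 mod 43 = 17 * (39 - 39) - 36 = 7

2P = (39, 7)


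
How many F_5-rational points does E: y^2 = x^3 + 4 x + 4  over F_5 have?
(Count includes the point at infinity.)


For each x in F_5, count y with y^2 = x^3 + 4 x + 4 mod 5:
  x = 0: RHS = 4, y in [2, 3]  -> 2 point(s)
  x = 1: RHS = 4, y in [2, 3]  -> 2 point(s)
  x = 2: RHS = 0, y in [0]  -> 1 point(s)
  x = 4: RHS = 4, y in [2, 3]  -> 2 point(s)
Affine points: 7. Add the point at infinity: total = 8.

#E(F_5) = 8


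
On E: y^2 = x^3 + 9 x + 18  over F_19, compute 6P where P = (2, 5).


k = 6 = 110_2 (binary, LSB first: 011)
Double-and-add from P = (2, 5):
  bit 0 = 0: acc unchanged = O
  bit 1 = 1: acc = O + (12, 12) = (12, 12)
  bit 2 = 1: acc = (12, 12) + (4, 2) = (1, 16)

6P = (1, 16)


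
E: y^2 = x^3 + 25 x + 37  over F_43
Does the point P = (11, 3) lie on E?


Check whether y^2 = x^3 + 25 x + 37 (mod 43) for (x, y) = (11, 3).
LHS: y^2 = 3^2 mod 43 = 9
RHS: x^3 + 25 x + 37 = 11^3 + 25*11 + 37 mod 43 = 9
LHS = RHS

Yes, on the curve


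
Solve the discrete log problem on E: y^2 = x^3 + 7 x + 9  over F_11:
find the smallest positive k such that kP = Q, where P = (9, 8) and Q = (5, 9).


Enumerate multiples of P until we hit Q = (5, 9):
  1P = (9, 8)
  2P = (7, 4)
  3P = (10, 1)
  4P = (8, 7)
  5P = (6, 6)
  6P = (5, 2)
  7P = (2, 8)
  8P = (0, 3)
  9P = (0, 8)
  10P = (2, 3)
  11P = (5, 9)
Match found at i = 11.

k = 11


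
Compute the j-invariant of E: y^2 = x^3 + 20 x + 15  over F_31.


Delta = -16(4 a^3 + 27 b^2) mod 31 = 12
-1728 * (4 a)^3 = -1728 * (4*20)^3 mod 31 = 1
j = 1 * 12^(-1) mod 31 = 13

j = 13 (mod 31)


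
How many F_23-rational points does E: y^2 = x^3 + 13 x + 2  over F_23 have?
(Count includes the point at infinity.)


For each x in F_23, count y with y^2 = x^3 + 13 x + 2 mod 23:
  x = 0: RHS = 2, y in [5, 18]  -> 2 point(s)
  x = 1: RHS = 16, y in [4, 19]  -> 2 point(s)
  x = 2: RHS = 13, y in [6, 17]  -> 2 point(s)
  x = 4: RHS = 3, y in [7, 16]  -> 2 point(s)
  x = 5: RHS = 8, y in [10, 13]  -> 2 point(s)
  x = 11: RHS = 4, y in [2, 21]  -> 2 point(s)
  x = 12: RHS = 0, y in [0]  -> 1 point(s)
  x = 19: RHS = 1, y in [1, 22]  -> 2 point(s)
Affine points: 15. Add the point at infinity: total = 16.

#E(F_23) = 16


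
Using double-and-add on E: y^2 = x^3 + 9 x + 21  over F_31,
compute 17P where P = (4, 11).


k = 17 = 10001_2 (binary, LSB first: 10001)
Double-and-add from P = (4, 11):
  bit 0 = 1: acc = O + (4, 11) = (4, 11)
  bit 1 = 0: acc unchanged = (4, 11)
  bit 2 = 0: acc unchanged = (4, 11)
  bit 3 = 0: acc unchanged = (4, 11)
  bit 4 = 1: acc = (4, 11) + (5, 25) = (1, 0)

17P = (1, 0)


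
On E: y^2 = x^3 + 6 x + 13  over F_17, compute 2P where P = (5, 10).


Doubling: s = (3 x1^2 + a) / (2 y1)
s = (3*5^2 + 6) / (2*10) mod 17 = 10
x3 = s^2 - 2 x1 mod 17 = 10^2 - 2*5 = 5
y3 = s (x1 - x3) - y1 mod 17 = 10 * (5 - 5) - 10 = 7

2P = (5, 7)


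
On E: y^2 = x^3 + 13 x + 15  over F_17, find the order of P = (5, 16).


Compute successive multiples of P until we hit O:
  1P = (5, 16)
  2P = (5, 1)
  3P = O

ord(P) = 3


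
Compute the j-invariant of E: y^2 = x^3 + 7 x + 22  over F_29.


Delta = -16(4 a^3 + 27 b^2) mod 29 = 3
-1728 * (4 a)^3 = -1728 * (4*7)^3 mod 29 = 17
j = 17 * 3^(-1) mod 29 = 25

j = 25 (mod 29)


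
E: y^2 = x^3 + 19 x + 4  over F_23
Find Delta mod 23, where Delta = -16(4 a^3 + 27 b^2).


4 a^3 + 27 b^2 = 4*19^3 + 27*4^2 = 27436 + 432 = 27868
Delta = -16 * (27868) = -445888
Delta mod 23 = 13

Delta = 13 (mod 23)


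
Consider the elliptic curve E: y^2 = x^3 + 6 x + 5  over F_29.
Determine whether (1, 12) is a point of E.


Check whether y^2 = x^3 + 6 x + 5 (mod 29) for (x, y) = (1, 12).
LHS: y^2 = 12^2 mod 29 = 28
RHS: x^3 + 6 x + 5 = 1^3 + 6*1 + 5 mod 29 = 12
LHS != RHS

No, not on the curve


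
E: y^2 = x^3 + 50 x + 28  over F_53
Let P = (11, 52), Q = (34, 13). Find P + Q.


P != Q, so use the chord formula.
s = (y2 - y1) / (x2 - x1) = (14) / (23) mod 53 = 49
x3 = s^2 - x1 - x2 mod 53 = 49^2 - 11 - 34 = 24
y3 = s (x1 - x3) - y1 mod 53 = 49 * (11 - 24) - 52 = 0

P + Q = (24, 0)


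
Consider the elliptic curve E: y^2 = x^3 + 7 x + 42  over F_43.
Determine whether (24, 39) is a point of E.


Check whether y^2 = x^3 + 7 x + 42 (mod 43) for (x, y) = (24, 39).
LHS: y^2 = 39^2 mod 43 = 16
RHS: x^3 + 7 x + 42 = 24^3 + 7*24 + 42 mod 43 = 16
LHS = RHS

Yes, on the curve


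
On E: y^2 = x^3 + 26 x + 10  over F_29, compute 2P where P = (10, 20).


Doubling: s = (3 x1^2 + a) / (2 y1)
s = (3*10^2 + 26) / (2*20) mod 29 = 27
x3 = s^2 - 2 x1 mod 29 = 27^2 - 2*10 = 13
y3 = s (x1 - x3) - y1 mod 29 = 27 * (10 - 13) - 20 = 15

2P = (13, 15)


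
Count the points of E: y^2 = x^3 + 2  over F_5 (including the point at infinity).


For each x in F_5, count y with y^2 = x^3 + 0 x + 2 mod 5:
  x = 2: RHS = 0, y in [0]  -> 1 point(s)
  x = 3: RHS = 4, y in [2, 3]  -> 2 point(s)
  x = 4: RHS = 1, y in [1, 4]  -> 2 point(s)
Affine points: 5. Add the point at infinity: total = 6.

#E(F_5) = 6


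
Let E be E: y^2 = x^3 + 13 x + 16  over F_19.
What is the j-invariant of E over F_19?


Delta = -16(4 a^3 + 27 b^2) mod 19 = 18
-1728 * (4 a)^3 = -1728 * (4*13)^3 mod 19 = 8
j = 8 * 18^(-1) mod 19 = 11

j = 11 (mod 19)


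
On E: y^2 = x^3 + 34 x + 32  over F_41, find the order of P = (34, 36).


Compute successive multiples of P until we hit O:
  1P = (34, 36)
  2P = (5, 9)
  3P = (25, 36)
  4P = (23, 5)
  5P = (16, 11)
  6P = (9, 1)
  7P = (18, 11)
  8P = (31, 2)
  ... (continuing to 37P)
  37P = O

ord(P) = 37


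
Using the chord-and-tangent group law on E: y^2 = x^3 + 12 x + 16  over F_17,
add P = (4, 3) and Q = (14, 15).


P != Q, so use the chord formula.
s = (y2 - y1) / (x2 - x1) = (12) / (10) mod 17 = 8
x3 = s^2 - x1 - x2 mod 17 = 8^2 - 4 - 14 = 12
y3 = s (x1 - x3) - y1 mod 17 = 8 * (4 - 12) - 3 = 1

P + Q = (12, 1)


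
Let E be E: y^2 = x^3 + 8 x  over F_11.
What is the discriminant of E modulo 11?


4 a^3 + 27 b^2 = 4*8^3 + 27*0^2 = 2048 + 0 = 2048
Delta = -16 * (2048) = -32768
Delta mod 11 = 1

Delta = 1 (mod 11)


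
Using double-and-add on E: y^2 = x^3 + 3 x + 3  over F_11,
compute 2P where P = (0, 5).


k = 2 = 10_2 (binary, LSB first: 01)
Double-and-add from P = (0, 5):
  bit 0 = 0: acc unchanged = O
  bit 1 = 1: acc = O + (9, 0) = (9, 0)

2P = (9, 0)


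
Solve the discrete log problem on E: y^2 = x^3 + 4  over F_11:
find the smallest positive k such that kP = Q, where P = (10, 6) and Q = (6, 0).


Enumerate multiples of P until we hit Q = (6, 0):
  1P = (10, 6)
  2P = (0, 2)
  3P = (6, 0)
Match found at i = 3.

k = 3


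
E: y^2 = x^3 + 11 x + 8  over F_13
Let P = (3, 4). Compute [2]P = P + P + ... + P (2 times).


k = 2 = 10_2 (binary, LSB first: 01)
Double-and-add from P = (3, 4):
  bit 0 = 0: acc unchanged = O
  bit 1 = 1: acc = O + (6, 11) = (6, 11)

2P = (6, 11)


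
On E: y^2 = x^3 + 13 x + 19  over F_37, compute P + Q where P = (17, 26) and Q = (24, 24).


P != Q, so use the chord formula.
s = (y2 - y1) / (x2 - x1) = (35) / (7) mod 37 = 5
x3 = s^2 - x1 - x2 mod 37 = 5^2 - 17 - 24 = 21
y3 = s (x1 - x3) - y1 mod 37 = 5 * (17 - 21) - 26 = 28

P + Q = (21, 28)


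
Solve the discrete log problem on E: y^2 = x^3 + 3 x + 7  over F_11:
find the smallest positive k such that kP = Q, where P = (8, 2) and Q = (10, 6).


Enumerate multiples of P until we hit Q = (10, 6):
  1P = (8, 2)
  2P = (10, 5)
  3P = (9, 2)
  4P = (5, 9)
  5P = (1, 0)
  6P = (5, 2)
  7P = (9, 9)
  8P = (10, 6)
Match found at i = 8.

k = 8


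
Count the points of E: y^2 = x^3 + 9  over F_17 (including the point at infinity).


For each x in F_17, count y with y^2 = x^3 + 0 x + 9 mod 17:
  x = 0: RHS = 9, y in [3, 14]  -> 2 point(s)
  x = 2: RHS = 0, y in [0]  -> 1 point(s)
  x = 3: RHS = 2, y in [6, 11]  -> 2 point(s)
  x = 5: RHS = 15, y in [7, 10]  -> 2 point(s)
  x = 6: RHS = 4, y in [2, 15]  -> 2 point(s)
  x = 13: RHS = 13, y in [8, 9]  -> 2 point(s)
  x = 14: RHS = 16, y in [4, 13]  -> 2 point(s)
  x = 15: RHS = 1, y in [1, 16]  -> 2 point(s)
  x = 16: RHS = 8, y in [5, 12]  -> 2 point(s)
Affine points: 17. Add the point at infinity: total = 18.

#E(F_17) = 18


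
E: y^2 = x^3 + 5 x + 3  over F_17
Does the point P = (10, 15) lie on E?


Check whether y^2 = x^3 + 5 x + 3 (mod 17) for (x, y) = (10, 15).
LHS: y^2 = 15^2 mod 17 = 4
RHS: x^3 + 5 x + 3 = 10^3 + 5*10 + 3 mod 17 = 16
LHS != RHS

No, not on the curve


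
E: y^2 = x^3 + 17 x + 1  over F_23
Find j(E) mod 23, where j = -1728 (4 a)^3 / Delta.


Delta = -16(4 a^3 + 27 b^2) mod 23 = 6
-1728 * (4 a)^3 = -1728 * (4*17)^3 mod 23 = 3
j = 3 * 6^(-1) mod 23 = 12

j = 12 (mod 23)


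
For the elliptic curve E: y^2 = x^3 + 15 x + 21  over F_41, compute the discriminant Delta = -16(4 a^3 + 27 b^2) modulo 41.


4 a^3 + 27 b^2 = 4*15^3 + 27*21^2 = 13500 + 11907 = 25407
Delta = -16 * (25407) = -406512
Delta mod 41 = 3

Delta = 3 (mod 41)


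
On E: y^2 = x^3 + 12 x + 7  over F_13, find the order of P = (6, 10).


Compute successive multiples of P until we hit O:
  1P = (6, 10)
  2P = (11, 12)
  3P = (5, 6)
  4P = (5, 7)
  5P = (11, 1)
  6P = (6, 3)
  7P = O

ord(P) = 7


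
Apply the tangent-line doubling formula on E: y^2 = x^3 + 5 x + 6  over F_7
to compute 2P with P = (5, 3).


Doubling: s = (3 x1^2 + a) / (2 y1)
s = (3*5^2 + 5) / (2*3) mod 7 = 4
x3 = s^2 - 2 x1 mod 7 = 4^2 - 2*5 = 6
y3 = s (x1 - x3) - y1 mod 7 = 4 * (5 - 6) - 3 = 0

2P = (6, 0)


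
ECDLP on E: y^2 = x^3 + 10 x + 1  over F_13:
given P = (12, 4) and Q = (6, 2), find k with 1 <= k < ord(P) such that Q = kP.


Enumerate multiples of P until we hit Q = (6, 2):
  1P = (12, 4)
  2P = (2, 9)
  3P = (9, 1)
  4P = (6, 2)
Match found at i = 4.

k = 4


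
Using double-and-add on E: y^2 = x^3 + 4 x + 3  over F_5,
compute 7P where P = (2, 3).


k = 7 = 111_2 (binary, LSB first: 111)
Double-and-add from P = (2, 3):
  bit 0 = 1: acc = O + (2, 3) = (2, 3)
  bit 1 = 1: acc = (2, 3) + (2, 2) = O
  bit 2 = 1: acc = O + (2, 3) = (2, 3)

7P = (2, 3)


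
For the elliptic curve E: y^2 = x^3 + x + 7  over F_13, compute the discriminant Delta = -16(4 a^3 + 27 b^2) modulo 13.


4 a^3 + 27 b^2 = 4*1^3 + 27*7^2 = 4 + 1323 = 1327
Delta = -16 * (1327) = -21232
Delta mod 13 = 10

Delta = 10 (mod 13)


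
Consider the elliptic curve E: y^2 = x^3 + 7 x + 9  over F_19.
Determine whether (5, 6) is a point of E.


Check whether y^2 = x^3 + 7 x + 9 (mod 19) for (x, y) = (5, 6).
LHS: y^2 = 6^2 mod 19 = 17
RHS: x^3 + 7 x + 9 = 5^3 + 7*5 + 9 mod 19 = 17
LHS = RHS

Yes, on the curve


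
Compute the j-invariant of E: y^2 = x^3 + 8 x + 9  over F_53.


Delta = -16(4 a^3 + 27 b^2) mod 53 = 27
-1728 * (4 a)^3 = -1728 * (4*8)^3 mod 53 = 29
j = 29 * 27^(-1) mod 53 = 5

j = 5 (mod 53)


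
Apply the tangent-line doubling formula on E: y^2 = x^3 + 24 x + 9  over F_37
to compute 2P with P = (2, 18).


Doubling: s = (3 x1^2 + a) / (2 y1)
s = (3*2^2 + 24) / (2*18) mod 37 = 1
x3 = s^2 - 2 x1 mod 37 = 1^2 - 2*2 = 34
y3 = s (x1 - x3) - y1 mod 37 = 1 * (2 - 34) - 18 = 24

2P = (34, 24)


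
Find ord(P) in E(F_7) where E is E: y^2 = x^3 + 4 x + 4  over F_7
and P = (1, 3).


Compute successive multiples of P until we hit O:
  1P = (1, 3)
  2P = (5, 4)
  3P = (5, 3)
  4P = (1, 4)
  5P = O

ord(P) = 5


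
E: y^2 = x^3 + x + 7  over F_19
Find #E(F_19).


For each x in F_19, count y with y^2 = x^3 + 1 x + 7 mod 19:
  x = 0: RHS = 7, y in [8, 11]  -> 2 point(s)
  x = 1: RHS = 9, y in [3, 16]  -> 2 point(s)
  x = 2: RHS = 17, y in [6, 13]  -> 2 point(s)
  x = 5: RHS = 4, y in [2, 17]  -> 2 point(s)
  x = 6: RHS = 1, y in [1, 18]  -> 2 point(s)
  x = 9: RHS = 4, y in [2, 17]  -> 2 point(s)
  x = 11: RHS = 0, y in [0]  -> 1 point(s)
  x = 17: RHS = 16, y in [4, 15]  -> 2 point(s)
  x = 18: RHS = 5, y in [9, 10]  -> 2 point(s)
Affine points: 17. Add the point at infinity: total = 18.

#E(F_19) = 18


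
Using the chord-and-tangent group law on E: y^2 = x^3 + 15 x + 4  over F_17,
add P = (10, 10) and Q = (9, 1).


P != Q, so use the chord formula.
s = (y2 - y1) / (x2 - x1) = (8) / (16) mod 17 = 9
x3 = s^2 - x1 - x2 mod 17 = 9^2 - 10 - 9 = 11
y3 = s (x1 - x3) - y1 mod 17 = 9 * (10 - 11) - 10 = 15

P + Q = (11, 15)


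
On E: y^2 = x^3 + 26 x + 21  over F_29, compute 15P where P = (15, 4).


k = 15 = 1111_2 (binary, LSB first: 1111)
Double-and-add from P = (15, 4):
  bit 0 = 1: acc = O + (15, 4) = (15, 4)
  bit 1 = 1: acc = (15, 4) + (8, 4) = (6, 25)
  bit 2 = 1: acc = (6, 25) + (7, 16) = (10, 11)
  bit 3 = 1: acc = (10, 11) + (28, 20) = (13, 2)

15P = (13, 2)


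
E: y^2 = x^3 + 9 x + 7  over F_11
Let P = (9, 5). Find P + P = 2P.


Doubling: s = (3 x1^2 + a) / (2 y1)
s = (3*9^2 + 9) / (2*5) mod 11 = 1
x3 = s^2 - 2 x1 mod 11 = 1^2 - 2*9 = 5
y3 = s (x1 - x3) - y1 mod 11 = 1 * (9 - 5) - 5 = 10

2P = (5, 10)


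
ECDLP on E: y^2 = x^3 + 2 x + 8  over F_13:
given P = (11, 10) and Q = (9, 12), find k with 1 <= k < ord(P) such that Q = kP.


Enumerate multiples of P until we hit Q = (9, 12):
  1P = (11, 10)
  2P = (8, 9)
  3P = (10, 12)
  4P = (9, 12)
Match found at i = 4.

k = 4


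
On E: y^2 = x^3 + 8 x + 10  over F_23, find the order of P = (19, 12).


Compute successive multiples of P until we hit O:
  1P = (19, 12)
  2P = (16, 18)
  3P = (15, 3)
  4P = (7, 15)
  5P = (10, 3)
  6P = (18, 12)
  7P = (9, 11)
  8P = (21, 20)
  ... (continuing to 21P)
  21P = O

ord(P) = 21


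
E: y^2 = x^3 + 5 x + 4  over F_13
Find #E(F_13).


For each x in F_13, count y with y^2 = x^3 + 5 x + 4 mod 13:
  x = 0: RHS = 4, y in [2, 11]  -> 2 point(s)
  x = 1: RHS = 10, y in [6, 7]  -> 2 point(s)
  x = 2: RHS = 9, y in [3, 10]  -> 2 point(s)
  x = 4: RHS = 10, y in [6, 7]  -> 2 point(s)
  x = 6: RHS = 3, y in [4, 9]  -> 2 point(s)
  x = 8: RHS = 10, y in [6, 7]  -> 2 point(s)
  x = 10: RHS = 1, y in [1, 12]  -> 2 point(s)
  x = 11: RHS = 12, y in [5, 8]  -> 2 point(s)
Affine points: 16. Add the point at infinity: total = 17.

#E(F_13) = 17


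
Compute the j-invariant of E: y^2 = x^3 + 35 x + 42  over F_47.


Delta = -16(4 a^3 + 27 b^2) mod 47 = 11
-1728 * (4 a)^3 = -1728 * (4*35)^3 mod 47 = 36
j = 36 * 11^(-1) mod 47 = 46

j = 46 (mod 47)


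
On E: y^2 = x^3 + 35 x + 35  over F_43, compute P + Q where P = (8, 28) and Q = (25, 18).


P != Q, so use the chord formula.
s = (y2 - y1) / (x2 - x1) = (33) / (17) mod 43 = 7
x3 = s^2 - x1 - x2 mod 43 = 7^2 - 8 - 25 = 16
y3 = s (x1 - x3) - y1 mod 43 = 7 * (8 - 16) - 28 = 2

P + Q = (16, 2)


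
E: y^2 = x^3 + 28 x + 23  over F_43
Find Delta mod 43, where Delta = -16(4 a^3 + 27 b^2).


4 a^3 + 27 b^2 = 4*28^3 + 27*23^2 = 87808 + 14283 = 102091
Delta = -16 * (102091) = -1633456
Delta mod 43 = 28

Delta = 28 (mod 43)


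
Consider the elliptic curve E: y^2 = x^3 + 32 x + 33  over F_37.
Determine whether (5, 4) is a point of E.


Check whether y^2 = x^3 + 32 x + 33 (mod 37) for (x, y) = (5, 4).
LHS: y^2 = 4^2 mod 37 = 16
RHS: x^3 + 32 x + 33 = 5^3 + 32*5 + 33 mod 37 = 22
LHS != RHS

No, not on the curve


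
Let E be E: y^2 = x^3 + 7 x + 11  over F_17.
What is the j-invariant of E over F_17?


Delta = -16(4 a^3 + 27 b^2) mod 17 = 15
-1728 * (4 a)^3 = -1728 * (4*7)^3 mod 17 = 13
j = 13 * 15^(-1) mod 17 = 2

j = 2 (mod 17)


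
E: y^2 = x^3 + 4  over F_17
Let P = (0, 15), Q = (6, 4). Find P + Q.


P != Q, so use the chord formula.
s = (y2 - y1) / (x2 - x1) = (6) / (6) mod 17 = 1
x3 = s^2 - x1 - x2 mod 17 = 1^2 - 0 - 6 = 12
y3 = s (x1 - x3) - y1 mod 17 = 1 * (0 - 12) - 15 = 7

P + Q = (12, 7)


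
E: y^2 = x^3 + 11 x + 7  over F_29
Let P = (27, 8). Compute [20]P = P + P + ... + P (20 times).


k = 20 = 10100_2 (binary, LSB first: 00101)
Double-and-add from P = (27, 8):
  bit 0 = 0: acc unchanged = O
  bit 1 = 0: acc unchanged = O
  bit 2 = 1: acc = O + (11, 26) = (11, 26)
  bit 3 = 0: acc unchanged = (11, 26)
  bit 4 = 1: acc = (11, 26) + (24, 28) = (28, 16)

20P = (28, 16)


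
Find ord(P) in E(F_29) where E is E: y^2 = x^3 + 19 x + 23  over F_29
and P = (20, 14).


Compute successive multiples of P until we hit O:
  1P = (20, 14)
  2P = (19, 14)
  3P = (19, 15)
  4P = (20, 15)
  5P = O

ord(P) = 5


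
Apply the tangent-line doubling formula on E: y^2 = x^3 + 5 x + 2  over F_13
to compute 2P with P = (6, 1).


Doubling: s = (3 x1^2 + a) / (2 y1)
s = (3*6^2 + 5) / (2*1) mod 13 = 11
x3 = s^2 - 2 x1 mod 13 = 11^2 - 2*6 = 5
y3 = s (x1 - x3) - y1 mod 13 = 11 * (6 - 5) - 1 = 10

2P = (5, 10)


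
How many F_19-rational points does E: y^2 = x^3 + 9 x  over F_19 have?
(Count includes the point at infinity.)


For each x in F_19, count y with y^2 = x^3 + 9 x + 0 mod 19:
  x = 0: RHS = 0, y in [0]  -> 1 point(s)
  x = 2: RHS = 7, y in [8, 11]  -> 2 point(s)
  x = 3: RHS = 16, y in [4, 15]  -> 2 point(s)
  x = 4: RHS = 5, y in [9, 10]  -> 2 point(s)
  x = 6: RHS = 4, y in [2, 17]  -> 2 point(s)
  x = 7: RHS = 7, y in [8, 11]  -> 2 point(s)
  x = 10: RHS = 7, y in [8, 11]  -> 2 point(s)
  x = 11: RHS = 5, y in [9, 10]  -> 2 point(s)
  x = 14: RHS = 1, y in [1, 18]  -> 2 point(s)
  x = 18: RHS = 9, y in [3, 16]  -> 2 point(s)
Affine points: 19. Add the point at infinity: total = 20.

#E(F_19) = 20


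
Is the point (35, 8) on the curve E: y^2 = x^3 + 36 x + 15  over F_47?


Check whether y^2 = x^3 + 36 x + 15 (mod 47) for (x, y) = (35, 8).
LHS: y^2 = 8^2 mod 47 = 17
RHS: x^3 + 36 x + 15 = 35^3 + 36*35 + 15 mod 47 = 17
LHS = RHS

Yes, on the curve


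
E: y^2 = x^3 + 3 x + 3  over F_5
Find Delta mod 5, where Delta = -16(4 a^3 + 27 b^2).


4 a^3 + 27 b^2 = 4*3^3 + 27*3^2 = 108 + 243 = 351
Delta = -16 * (351) = -5616
Delta mod 5 = 4

Delta = 4 (mod 5)


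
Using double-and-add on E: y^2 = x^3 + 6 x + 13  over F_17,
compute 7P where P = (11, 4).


k = 7 = 111_2 (binary, LSB first: 111)
Double-and-add from P = (11, 4):
  bit 0 = 1: acc = O + (11, 4) = (11, 4)
  bit 1 = 1: acc = (11, 4) + (10, 6) = (0, 8)
  bit 2 = 1: acc = (0, 8) + (14, 11) = (4, 13)

7P = (4, 13)


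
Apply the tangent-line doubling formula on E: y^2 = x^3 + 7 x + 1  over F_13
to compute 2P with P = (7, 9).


Doubling: s = (3 x1^2 + a) / (2 y1)
s = (3*7^2 + 7) / (2*9) mod 13 = 10
x3 = s^2 - 2 x1 mod 13 = 10^2 - 2*7 = 8
y3 = s (x1 - x3) - y1 mod 13 = 10 * (7 - 8) - 9 = 7

2P = (8, 7)


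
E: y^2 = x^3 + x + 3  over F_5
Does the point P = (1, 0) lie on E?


Check whether y^2 = x^3 + 1 x + 3 (mod 5) for (x, y) = (1, 0).
LHS: y^2 = 0^2 mod 5 = 0
RHS: x^3 + 1 x + 3 = 1^3 + 1*1 + 3 mod 5 = 0
LHS = RHS

Yes, on the curve


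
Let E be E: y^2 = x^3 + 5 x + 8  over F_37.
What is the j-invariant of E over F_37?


Delta = -16(4 a^3 + 27 b^2) mod 37 = 20
-1728 * (4 a)^3 = -1728 * (4*5)^3 mod 37 = 14
j = 14 * 20^(-1) mod 37 = 34

j = 34 (mod 37)


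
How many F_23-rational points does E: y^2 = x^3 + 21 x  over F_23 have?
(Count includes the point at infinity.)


For each x in F_23, count y with y^2 = x^3 + 21 x + 0 mod 23:
  x = 0: RHS = 0, y in [0]  -> 1 point(s)
  x = 2: RHS = 4, y in [2, 21]  -> 2 point(s)
  x = 5: RHS = 0, y in [0]  -> 1 point(s)
  x = 8: RHS = 13, y in [6, 17]  -> 2 point(s)
  x = 12: RHS = 2, y in [5, 18]  -> 2 point(s)
  x = 13: RHS = 9, y in [3, 20]  -> 2 point(s)
  x = 14: RHS = 2, y in [5, 18]  -> 2 point(s)
  x = 16: RHS = 16, y in [4, 19]  -> 2 point(s)
  x = 17: RHS = 3, y in [7, 16]  -> 2 point(s)
  x = 18: RHS = 0, y in [0]  -> 1 point(s)
  x = 19: RHS = 13, y in [6, 17]  -> 2 point(s)
  x = 20: RHS = 2, y in [5, 18]  -> 2 point(s)
  x = 22: RHS = 1, y in [1, 22]  -> 2 point(s)
Affine points: 23. Add the point at infinity: total = 24.

#E(F_23) = 24


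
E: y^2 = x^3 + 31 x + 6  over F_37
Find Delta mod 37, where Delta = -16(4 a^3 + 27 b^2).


4 a^3 + 27 b^2 = 4*31^3 + 27*6^2 = 119164 + 972 = 120136
Delta = -16 * (120136) = -1922176
Delta mod 37 = 11

Delta = 11 (mod 37)


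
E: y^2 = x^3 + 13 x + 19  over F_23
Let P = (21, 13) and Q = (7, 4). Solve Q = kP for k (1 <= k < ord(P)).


Enumerate multiples of P until we hit Q = (7, 4):
  1P = (21, 13)
  2P = (7, 4)
Match found at i = 2.

k = 2


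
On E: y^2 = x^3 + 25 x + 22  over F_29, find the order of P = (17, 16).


Compute successive multiples of P until we hit O:
  1P = (17, 16)
  2P = (23, 27)
  3P = (27, 14)
  4P = (21, 8)
  5P = (24, 27)
  6P = (10, 24)
  7P = (11, 2)
  8P = (0, 14)
  ... (continuing to 33P)
  33P = O

ord(P) = 33


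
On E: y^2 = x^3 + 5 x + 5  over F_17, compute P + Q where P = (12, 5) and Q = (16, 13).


P != Q, so use the chord formula.
s = (y2 - y1) / (x2 - x1) = (8) / (4) mod 17 = 2
x3 = s^2 - x1 - x2 mod 17 = 2^2 - 12 - 16 = 10
y3 = s (x1 - x3) - y1 mod 17 = 2 * (12 - 10) - 5 = 16

P + Q = (10, 16)


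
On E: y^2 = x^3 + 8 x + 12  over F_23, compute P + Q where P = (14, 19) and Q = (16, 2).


P != Q, so use the chord formula.
s = (y2 - y1) / (x2 - x1) = (6) / (2) mod 23 = 3
x3 = s^2 - x1 - x2 mod 23 = 3^2 - 14 - 16 = 2
y3 = s (x1 - x3) - y1 mod 23 = 3 * (14 - 2) - 19 = 17

P + Q = (2, 17)


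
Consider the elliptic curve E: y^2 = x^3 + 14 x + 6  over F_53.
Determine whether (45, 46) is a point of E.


Check whether y^2 = x^3 + 14 x + 6 (mod 53) for (x, y) = (45, 46).
LHS: y^2 = 46^2 mod 53 = 49
RHS: x^3 + 14 x + 6 = 45^3 + 14*45 + 6 mod 53 = 18
LHS != RHS

No, not on the curve


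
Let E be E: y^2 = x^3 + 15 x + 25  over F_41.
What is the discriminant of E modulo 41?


4 a^3 + 27 b^2 = 4*15^3 + 27*25^2 = 13500 + 16875 = 30375
Delta = -16 * (30375) = -486000
Delta mod 41 = 14

Delta = 14 (mod 41)


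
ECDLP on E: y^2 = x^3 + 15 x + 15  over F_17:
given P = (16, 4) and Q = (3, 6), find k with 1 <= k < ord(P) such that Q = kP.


Enumerate multiples of P until we hit Q = (3, 6):
  1P = (16, 4)
  2P = (6, 10)
  3P = (11, 10)
  4P = (3, 11)
  5P = (0, 7)
  6P = (10, 14)
  7P = (7, 15)
  8P = (2, 11)
  9P = (12, 11)
  10P = (8, 16)
  11P = (8, 1)
  12P = (12, 6)
  13P = (2, 6)
  14P = (7, 2)
  15P = (10, 3)
  16P = (0, 10)
  17P = (3, 6)
Match found at i = 17.

k = 17


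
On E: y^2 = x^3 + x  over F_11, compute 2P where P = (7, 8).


k = 2 = 10_2 (binary, LSB first: 01)
Double-and-add from P = (7, 8):
  bit 0 = 0: acc unchanged = O
  bit 1 = 1: acc = O + (9, 1) = (9, 1)

2P = (9, 1)


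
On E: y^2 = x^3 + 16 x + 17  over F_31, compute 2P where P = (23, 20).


Doubling: s = (3 x1^2 + a) / (2 y1)
s = (3*23^2 + 16) / (2*20) mod 31 = 30
x3 = s^2 - 2 x1 mod 31 = 30^2 - 2*23 = 17
y3 = s (x1 - x3) - y1 mod 31 = 30 * (23 - 17) - 20 = 5

2P = (17, 5)


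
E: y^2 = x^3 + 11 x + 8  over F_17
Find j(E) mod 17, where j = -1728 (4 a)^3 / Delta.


Delta = -16(4 a^3 + 27 b^2) mod 17 = 14
-1728 * (4 a)^3 = -1728 * (4*11)^3 mod 17 = 16
j = 16 * 14^(-1) mod 17 = 6

j = 6 (mod 17)


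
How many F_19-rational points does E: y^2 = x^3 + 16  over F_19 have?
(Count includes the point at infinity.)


For each x in F_19, count y with y^2 = x^3 + 0 x + 16 mod 19:
  x = 0: RHS = 16, y in [4, 15]  -> 2 point(s)
  x = 1: RHS = 17, y in [6, 13]  -> 2 point(s)
  x = 2: RHS = 5, y in [9, 10]  -> 2 point(s)
  x = 3: RHS = 5, y in [9, 10]  -> 2 point(s)
  x = 4: RHS = 4, y in [2, 17]  -> 2 point(s)
  x = 6: RHS = 4, y in [2, 17]  -> 2 point(s)
  x = 7: RHS = 17, y in [6, 13]  -> 2 point(s)
  x = 9: RHS = 4, y in [2, 17]  -> 2 point(s)
  x = 10: RHS = 9, y in [3, 16]  -> 2 point(s)
  x = 11: RHS = 17, y in [6, 13]  -> 2 point(s)
  x = 13: RHS = 9, y in [3, 16]  -> 2 point(s)
  x = 14: RHS = 5, y in [9, 10]  -> 2 point(s)
  x = 15: RHS = 9, y in [3, 16]  -> 2 point(s)
Affine points: 26. Add the point at infinity: total = 27.

#E(F_19) = 27
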